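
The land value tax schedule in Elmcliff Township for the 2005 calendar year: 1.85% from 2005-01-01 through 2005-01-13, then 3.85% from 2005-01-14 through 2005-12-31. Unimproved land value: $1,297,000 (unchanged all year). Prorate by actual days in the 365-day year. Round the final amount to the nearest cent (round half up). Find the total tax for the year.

2005-01-01 to 2005-01-13: 13 days at 1.85% → $1,297,000 × 1.85% × 13/365 = $854.5986
2005-01-14 to 2005-12-31: 352 days at 3.85% → $1,297,000 × 3.85% × 352/365 = $48,156.0110
Total = $49,010.6096

$49,010.61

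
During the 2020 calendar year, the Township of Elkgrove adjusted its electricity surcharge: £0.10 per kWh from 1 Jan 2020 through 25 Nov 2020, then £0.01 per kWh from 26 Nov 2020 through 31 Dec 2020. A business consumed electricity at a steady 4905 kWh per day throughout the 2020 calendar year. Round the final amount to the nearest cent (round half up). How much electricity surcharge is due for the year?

£163,630.80

1 Jan – 25 Nov 2020: 330 days × 4905 kWh/day = 1,618,650 kWh at £0.10/kWh → £161,865.00
26 Nov – 31 Dec 2020: 36 days × 4905 kWh/day = 176,580 kWh at £0.01/kWh → £1,765.80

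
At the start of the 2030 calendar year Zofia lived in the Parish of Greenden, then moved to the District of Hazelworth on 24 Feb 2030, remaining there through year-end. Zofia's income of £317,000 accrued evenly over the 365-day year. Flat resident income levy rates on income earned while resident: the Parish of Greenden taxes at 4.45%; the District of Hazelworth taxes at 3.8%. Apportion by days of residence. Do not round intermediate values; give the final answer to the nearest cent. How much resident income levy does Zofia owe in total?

The Parish of Greenden, 1 Jan – 23 Feb 2030: 54 days → £317,000 × 4.45% × 54/365 = £2,086.9890
The District of Hazelworth, 24 Feb – 31 Dec 2030: 311 days → £317,000 × 3.8% × 311/365 = £10,263.8521
Total = £12,350.8411

£12,350.84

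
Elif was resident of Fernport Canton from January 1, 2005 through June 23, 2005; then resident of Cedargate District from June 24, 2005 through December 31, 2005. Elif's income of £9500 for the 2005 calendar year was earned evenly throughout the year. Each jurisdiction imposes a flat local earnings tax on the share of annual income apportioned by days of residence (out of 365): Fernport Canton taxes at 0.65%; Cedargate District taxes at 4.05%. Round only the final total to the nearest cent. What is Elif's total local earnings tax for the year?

Fernport Canton, January 1 – June 23, 2005: 174 days → £9500 × 0.65% × 174/365 = £29.4370
Cedargate District, June 24 – December 31, 2005: 191 days → £9500 × 4.05% × 191/365 = £201.3349
Total = £230.7719

£230.77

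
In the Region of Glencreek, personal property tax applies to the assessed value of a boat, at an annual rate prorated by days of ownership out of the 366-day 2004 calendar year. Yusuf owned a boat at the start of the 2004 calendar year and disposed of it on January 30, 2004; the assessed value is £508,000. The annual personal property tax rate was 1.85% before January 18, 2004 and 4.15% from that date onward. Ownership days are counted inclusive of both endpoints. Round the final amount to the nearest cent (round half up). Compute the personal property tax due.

£1,185.33

January 1 – January 17, 2004: 17 days at 1.85% → £508,000 × 1.85% × 17/366 = £436.5191
January 18 – January 30, 2004: 13 days at 4.15% → £508,000 × 4.15% × 13/366 = £748.8142
Total = £1,185.3333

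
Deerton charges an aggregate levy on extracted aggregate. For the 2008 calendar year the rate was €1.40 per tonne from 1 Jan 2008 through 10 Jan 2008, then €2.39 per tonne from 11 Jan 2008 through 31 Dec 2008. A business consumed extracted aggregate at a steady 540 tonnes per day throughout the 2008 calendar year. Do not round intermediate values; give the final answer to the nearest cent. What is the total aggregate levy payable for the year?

€467,013.60

1 Jan – 10 Jan 2008: 10 days × 540 tonnes/day = 5,400 tonnes at €1.40/tonne → €7,560.00
11 Jan – 31 Dec 2008: 356 days × 540 tonnes/day = 192,240 tonnes at €2.39/tonne → €459,453.60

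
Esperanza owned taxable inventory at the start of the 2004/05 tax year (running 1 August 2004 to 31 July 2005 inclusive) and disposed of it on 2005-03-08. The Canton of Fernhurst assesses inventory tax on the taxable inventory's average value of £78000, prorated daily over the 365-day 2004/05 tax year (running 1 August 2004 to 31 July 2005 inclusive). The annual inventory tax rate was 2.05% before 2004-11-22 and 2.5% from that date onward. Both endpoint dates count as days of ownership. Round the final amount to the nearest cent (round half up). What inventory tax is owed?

£1066.68

2004-08-01 to 2004-11-21: 113 days at 2.05% → £78000 × 2.05% × 113/365 = £495.0329
2004-11-22 to 2005-03-08: 107 days at 2.5% → £78000 × 2.5% × 107/365 = £571.6438
Total = £1066.6767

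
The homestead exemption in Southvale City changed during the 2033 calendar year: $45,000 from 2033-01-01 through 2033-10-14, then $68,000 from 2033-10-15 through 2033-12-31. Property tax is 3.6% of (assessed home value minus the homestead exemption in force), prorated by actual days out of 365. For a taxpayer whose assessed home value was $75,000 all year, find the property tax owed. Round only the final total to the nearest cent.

2033-01-01 to 2033-10-14: 287 days, exemption $45,000 → ($75,000 − $45,000) × 3.6% × 287/365 = $849.2055
2033-10-15 to 2033-12-31: 78 days, exemption $68,000 → ($75,000 − $68,000) × 3.6% × 78/365 = $53.8521
Total = $903.0575

$903.06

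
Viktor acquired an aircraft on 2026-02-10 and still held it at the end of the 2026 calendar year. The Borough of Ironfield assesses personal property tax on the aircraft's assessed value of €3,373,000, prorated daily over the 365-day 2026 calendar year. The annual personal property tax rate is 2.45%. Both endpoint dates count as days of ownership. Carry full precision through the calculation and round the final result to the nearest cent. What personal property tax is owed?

Days held (2026-02-10 to 2026-12-31): 325 out of 365
Tax = €3,373,000 × 2.45% × 325/365 = €73,582.2260

€73,582.23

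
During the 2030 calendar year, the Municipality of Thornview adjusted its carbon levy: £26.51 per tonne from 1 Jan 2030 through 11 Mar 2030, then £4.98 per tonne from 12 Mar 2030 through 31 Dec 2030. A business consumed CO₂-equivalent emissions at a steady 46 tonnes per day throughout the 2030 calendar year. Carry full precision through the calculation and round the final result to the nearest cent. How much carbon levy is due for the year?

1 Jan – 11 Mar 2030: 70 days × 46 tonnes/day = 3,220 tonnes at £26.51/tonne → £85,362.20
12 Mar – 31 Dec 2030: 295 days × 46 tonnes/day = 13,570 tonnes at £4.98/tonne → £67,578.60

£152,940.80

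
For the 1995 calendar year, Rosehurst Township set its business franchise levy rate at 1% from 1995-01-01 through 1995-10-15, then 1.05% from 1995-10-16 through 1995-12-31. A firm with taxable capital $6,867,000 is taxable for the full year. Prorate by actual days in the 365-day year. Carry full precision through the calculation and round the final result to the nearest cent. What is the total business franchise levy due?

1995-01-01 to 1995-10-15: 288 days at 1% → $6,867,000 × 1% × 288/365 = $54,183.4521
1995-10-16 to 1995-12-31: 77 days at 1.05% → $6,867,000 × 1.05% × 77/365 = $15,210.8753
Total = $69,394.3274

$69,394.33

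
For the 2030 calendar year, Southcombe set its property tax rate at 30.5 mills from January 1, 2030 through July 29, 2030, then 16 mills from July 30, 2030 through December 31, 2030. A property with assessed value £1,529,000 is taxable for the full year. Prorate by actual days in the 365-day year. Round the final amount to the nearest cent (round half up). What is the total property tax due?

January 1 – July 29, 2030: 210 days at 30.5 mills → £1,529,000 × 3.05% × 210/365 = £26,830.8082
July 30 – December 31, 2030: 155 days at 16 mills → £1,529,000 × 1.6% × 155/365 = £10,388.8219
Total = £37,219.6301

£37,219.63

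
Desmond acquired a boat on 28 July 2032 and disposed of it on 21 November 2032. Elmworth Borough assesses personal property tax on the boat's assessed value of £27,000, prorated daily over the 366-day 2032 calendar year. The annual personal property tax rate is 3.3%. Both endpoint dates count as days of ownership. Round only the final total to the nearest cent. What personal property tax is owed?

£284.83

Days held (28 July – 21 November 2032): 117 out of 366
Tax = £27,000 × 3.3% × 117/366 = £284.8279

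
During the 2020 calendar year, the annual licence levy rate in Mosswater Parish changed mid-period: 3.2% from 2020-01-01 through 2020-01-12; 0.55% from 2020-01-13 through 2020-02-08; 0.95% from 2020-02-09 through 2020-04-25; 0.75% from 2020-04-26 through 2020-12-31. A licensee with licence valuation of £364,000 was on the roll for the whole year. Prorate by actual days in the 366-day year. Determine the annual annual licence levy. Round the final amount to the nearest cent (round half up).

2020-01-01 to 2020-01-12: 12 days at 3.2% → £364,000 × 3.2% × 12/366 = £381.9016
2020-01-13 to 2020-02-08: 27 days at 0.55% → £364,000 × 0.55% × 27/366 = £147.6885
2020-02-09 to 2020-04-25: 77 days at 0.95% → £364,000 × 0.95% × 77/366 = £727.5027
2020-04-26 to 2020-12-31: 250 days at 0.75% → £364,000 × 0.75% × 250/366 = £1,864.7541
Total = £3,121.8470

£3,121.85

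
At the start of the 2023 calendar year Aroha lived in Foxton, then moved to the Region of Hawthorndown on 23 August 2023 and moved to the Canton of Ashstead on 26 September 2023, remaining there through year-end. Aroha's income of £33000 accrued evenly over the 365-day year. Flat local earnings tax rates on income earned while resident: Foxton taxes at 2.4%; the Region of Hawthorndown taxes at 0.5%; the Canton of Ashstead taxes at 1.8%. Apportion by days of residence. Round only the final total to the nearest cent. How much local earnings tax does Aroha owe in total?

Foxton, 1 January – 22 August 2023: 234 days → £33000 × 2.4% × 234/365 = £507.7479
The Region of Hawthorndown, 23 August – 25 September 2023: 34 days → £33000 × 0.5% × 34/365 = £15.3699
The Canton of Ashstead, 26 September – 31 December 2023: 97 days → £33000 × 1.8% × 97/365 = £157.8575
Total = £680.9753

£680.98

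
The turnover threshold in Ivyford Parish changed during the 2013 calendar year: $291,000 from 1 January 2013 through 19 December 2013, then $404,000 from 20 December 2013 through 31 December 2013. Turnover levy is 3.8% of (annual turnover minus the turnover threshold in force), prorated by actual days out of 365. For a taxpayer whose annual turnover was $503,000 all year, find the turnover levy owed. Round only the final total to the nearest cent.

1 January – 19 December 2013: 353 days, exemption $291,000 → ($503,000 − $291,000) × 3.8% × 353/365 = $7,791.1452
20 December – 31 December 2013: 12 days, exemption $404,000 → ($503,000 − $404,000) × 3.8% × 12/365 = $123.6822
Total = $7,914.8274

$7,914.83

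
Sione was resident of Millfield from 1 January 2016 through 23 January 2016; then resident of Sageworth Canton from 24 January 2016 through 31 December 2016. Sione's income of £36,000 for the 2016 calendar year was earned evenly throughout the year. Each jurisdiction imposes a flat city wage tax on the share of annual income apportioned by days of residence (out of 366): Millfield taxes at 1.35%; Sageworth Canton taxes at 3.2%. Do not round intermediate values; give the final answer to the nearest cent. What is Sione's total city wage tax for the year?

£1,110.15

Millfield, 1 January – 23 January 2016: 23 days → £36,000 × 1.35% × 23/366 = £30.5410
Sageworth Canton, 24 January – 31 December 2016: 343 days → £36,000 × 3.2% × 343/366 = £1,079.6066
Total = £1,110.1475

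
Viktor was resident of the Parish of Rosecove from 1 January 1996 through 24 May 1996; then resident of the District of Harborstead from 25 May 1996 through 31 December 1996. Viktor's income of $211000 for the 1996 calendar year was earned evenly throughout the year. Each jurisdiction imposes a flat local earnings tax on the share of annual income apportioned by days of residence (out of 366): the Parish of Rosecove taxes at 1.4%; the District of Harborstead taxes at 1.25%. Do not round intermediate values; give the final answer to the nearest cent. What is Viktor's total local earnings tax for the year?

$2762.89

The Parish of Rosecove, 1 January – 24 May 1996: 145 days → $211000 × 1.4% × 145/366 = $1170.3005
The District of Harborstead, 25 May – 31 December 1996: 221 days → $211000 × 1.25% × 221/366 = $1592.5888
Total = $2762.8893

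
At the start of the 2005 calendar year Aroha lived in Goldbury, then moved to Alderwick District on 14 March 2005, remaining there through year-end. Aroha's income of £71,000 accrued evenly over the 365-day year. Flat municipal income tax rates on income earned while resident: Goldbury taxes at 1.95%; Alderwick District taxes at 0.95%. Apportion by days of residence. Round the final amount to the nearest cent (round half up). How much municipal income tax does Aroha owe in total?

Goldbury, 1 January – 13 March 2005: 72 days → £71,000 × 1.95% × 72/365 = £273.1068
Alderwick District, 14 March – 31 December 2005: 293 days → £71,000 × 0.95% × 293/365 = £541.4479
Total = £814.5548

£814.55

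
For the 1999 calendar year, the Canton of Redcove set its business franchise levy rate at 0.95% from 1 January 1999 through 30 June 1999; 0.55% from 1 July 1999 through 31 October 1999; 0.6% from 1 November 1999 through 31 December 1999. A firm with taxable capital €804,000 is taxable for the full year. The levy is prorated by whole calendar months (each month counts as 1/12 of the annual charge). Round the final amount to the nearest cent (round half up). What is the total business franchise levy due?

1 January – 30 June 1999: 6 months at 0.95% → €804,000 × 0.95% × 6/12 = €3,819.0000
1 July – 31 October 1999: 4 months at 0.55% → €804,000 × 0.55% × 4/12 = €1,474.0000
1 November – 31 December 1999: 2 months at 0.6% → €804,000 × 0.6% × 2/12 = €804.0000
Total = €6,097.0000

€6,097.00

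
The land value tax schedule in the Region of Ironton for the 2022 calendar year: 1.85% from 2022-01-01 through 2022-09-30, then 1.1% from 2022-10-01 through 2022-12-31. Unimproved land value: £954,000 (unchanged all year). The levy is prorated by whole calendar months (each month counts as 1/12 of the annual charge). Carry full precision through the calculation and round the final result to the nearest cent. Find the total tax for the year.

£15,860.25

2022-01-01 to 2022-09-30: 9 months at 1.85% → £954,000 × 1.85% × 9/12 = £13,236.7500
2022-10-01 to 2022-12-31: 3 months at 1.1% → £954,000 × 1.1% × 3/12 = £2,623.5000
Total = £15,860.2500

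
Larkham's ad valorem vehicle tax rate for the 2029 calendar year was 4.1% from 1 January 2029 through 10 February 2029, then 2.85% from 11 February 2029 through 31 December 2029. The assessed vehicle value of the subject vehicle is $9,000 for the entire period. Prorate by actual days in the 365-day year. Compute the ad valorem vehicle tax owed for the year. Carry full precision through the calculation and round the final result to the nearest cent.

$269.14

1 January – 10 February 2029: 41 days at 4.1% → $9,000 × 4.1% × 41/365 = $41.4493
11 February – 31 December 2029: 324 days at 2.85% → $9,000 × 2.85% × 324/365 = $227.6877
Total = $269.1370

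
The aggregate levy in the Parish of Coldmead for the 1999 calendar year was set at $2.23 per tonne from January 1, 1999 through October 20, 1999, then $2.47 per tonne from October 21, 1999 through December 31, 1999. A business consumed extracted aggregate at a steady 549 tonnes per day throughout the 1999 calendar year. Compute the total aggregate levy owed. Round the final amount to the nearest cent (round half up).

$456,345.27

January 1 – October 20, 1999: 293 days × 549 tonnes/day = 160,857 tonnes at $2.23/tonne → $358,711.11
October 21 – December 31, 1999: 72 days × 549 tonnes/day = 39,528 tonnes at $2.47/tonne → $97,634.16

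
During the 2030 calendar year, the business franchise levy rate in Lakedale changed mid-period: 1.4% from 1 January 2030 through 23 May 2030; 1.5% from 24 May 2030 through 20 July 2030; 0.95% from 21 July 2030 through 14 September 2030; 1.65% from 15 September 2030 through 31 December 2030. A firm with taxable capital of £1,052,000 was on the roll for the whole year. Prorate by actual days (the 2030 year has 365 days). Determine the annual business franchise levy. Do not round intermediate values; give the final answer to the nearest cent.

£14,947.05

1 January – 23 May 2030: 143 days at 1.4% → £1,052,000 × 1.4% × 143/365 = £5,770.1479
24 May – 20 July 2030: 58 days at 1.5% → £1,052,000 × 1.5% × 58/365 = £2,507.5068
21 July – 14 September 2030: 56 days at 0.95% → £1,052,000 × 0.95% × 56/365 = £1,533.3260
15 September – 31 December 2030: 108 days at 1.65% → £1,052,000 × 1.65% × 108/365 = £5,136.0658
Total = £14,947.0466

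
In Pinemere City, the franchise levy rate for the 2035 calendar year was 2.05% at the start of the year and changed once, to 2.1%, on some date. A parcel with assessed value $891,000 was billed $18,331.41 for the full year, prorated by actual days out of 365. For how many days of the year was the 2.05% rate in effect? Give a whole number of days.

311 days

Let d = days at the first rate; then 365 − d days at the second rate.
$891,000 × [2.05%·d + 2.1%·(365−d)] / 365 = $18,331.41
Solving gives d = 311, so the new rate took effect on November 8, 2035.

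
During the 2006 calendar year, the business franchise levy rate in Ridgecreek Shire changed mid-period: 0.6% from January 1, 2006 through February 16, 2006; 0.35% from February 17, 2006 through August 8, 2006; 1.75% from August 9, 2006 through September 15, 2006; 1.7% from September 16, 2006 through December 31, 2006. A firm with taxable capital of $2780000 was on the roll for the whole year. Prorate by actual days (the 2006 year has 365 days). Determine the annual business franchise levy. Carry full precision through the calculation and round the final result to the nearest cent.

$25678.82

January 1 – February 16, 2006: 47 days at 0.6% → $2780000 × 0.6% × 47/365 = $2147.8356
February 17 – August 8, 2006: 173 days at 0.35% → $2780000 × 0.35% × 173/365 = $4611.7534
August 9 – September 15, 2006: 38 days at 1.75% → $2780000 × 1.75% × 38/365 = $5064.9315
September 16 – December 31, 2006: 107 days at 1.7% → $2780000 × 1.7% × 107/365 = $13854.3014
Total = $25678.8219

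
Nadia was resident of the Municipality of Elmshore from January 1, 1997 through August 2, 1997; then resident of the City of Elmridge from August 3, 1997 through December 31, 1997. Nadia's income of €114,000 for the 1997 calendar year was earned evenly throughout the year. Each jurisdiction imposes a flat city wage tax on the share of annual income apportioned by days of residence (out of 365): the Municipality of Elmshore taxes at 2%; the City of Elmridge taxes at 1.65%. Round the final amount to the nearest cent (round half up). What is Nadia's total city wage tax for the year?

The Municipality of Elmshore, January 1 – August 2, 1997: 214 days → €114,000 × 2% × 214/365 = €1,336.7671
The City of Elmridge, August 3 – December 31, 1997: 151 days → €114,000 × 1.65% × 151/365 = €778.1671
Total = €2,114.9342

€2,114.93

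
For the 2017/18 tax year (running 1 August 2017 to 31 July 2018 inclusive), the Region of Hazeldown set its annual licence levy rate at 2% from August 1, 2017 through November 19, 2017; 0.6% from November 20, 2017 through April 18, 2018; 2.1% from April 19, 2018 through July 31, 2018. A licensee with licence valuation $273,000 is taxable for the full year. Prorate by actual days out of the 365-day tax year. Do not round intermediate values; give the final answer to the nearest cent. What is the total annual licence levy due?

$3,967.10

August 1 – November 19, 2017: 111 days at 2% → $273,000 × 2% × 111/365 = $1,660.4384
November 20, 2017 – April 18, 2018: 150 days at 0.6% → $273,000 × 0.6% × 150/365 = $673.1507
April 19 – July 31, 2018: 104 days at 2.1% → $273,000 × 2.1% × 104/365 = $1,633.5123
Total = $3,967.1014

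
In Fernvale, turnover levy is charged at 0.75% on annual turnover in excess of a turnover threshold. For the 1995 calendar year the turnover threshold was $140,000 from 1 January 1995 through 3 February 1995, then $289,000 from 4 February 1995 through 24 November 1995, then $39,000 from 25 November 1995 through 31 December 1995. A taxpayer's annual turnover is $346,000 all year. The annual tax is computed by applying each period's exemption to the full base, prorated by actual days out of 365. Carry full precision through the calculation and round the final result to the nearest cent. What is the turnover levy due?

1 January – 3 February 1995: 34 days, exemption $140,000 → ($346,000 − $140,000) × 0.75% × 34/365 = $143.9178
4 February – 24 November 1995: 294 days, exemption $289,000 → ($346,000 − $289,000) × 0.75% × 294/365 = $344.3425
25 November – 31 December 1995: 37 days, exemption $39,000 → ($346,000 − $39,000) × 0.75% × 37/365 = $233.4041
Total = $721.6644

$721.66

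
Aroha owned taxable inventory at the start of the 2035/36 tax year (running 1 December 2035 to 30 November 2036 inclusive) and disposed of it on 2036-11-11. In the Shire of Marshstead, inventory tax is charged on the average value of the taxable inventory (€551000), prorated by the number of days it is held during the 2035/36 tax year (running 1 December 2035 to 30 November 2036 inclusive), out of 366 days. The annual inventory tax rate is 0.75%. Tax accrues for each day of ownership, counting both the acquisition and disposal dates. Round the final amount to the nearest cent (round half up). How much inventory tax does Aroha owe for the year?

Days held (2035-12-01 to 2036-11-11): 347 out of 366
Tax = €551000 × 0.75% × 347/366 = €3917.9713

€3917.97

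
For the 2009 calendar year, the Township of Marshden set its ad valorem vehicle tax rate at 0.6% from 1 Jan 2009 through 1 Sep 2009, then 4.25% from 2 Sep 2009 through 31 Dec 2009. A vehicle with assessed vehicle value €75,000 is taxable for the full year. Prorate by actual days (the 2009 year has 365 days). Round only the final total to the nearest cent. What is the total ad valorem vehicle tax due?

1 Jan – 1 Sep 2009: 244 days at 0.6% → €75,000 × 0.6% × 244/365 = €300.8219
2 Sep – 31 Dec 2009: 121 days at 4.25% → €75,000 × 4.25% × 121/365 = €1,056.6781
Total = €1,357.5000

€1,357.50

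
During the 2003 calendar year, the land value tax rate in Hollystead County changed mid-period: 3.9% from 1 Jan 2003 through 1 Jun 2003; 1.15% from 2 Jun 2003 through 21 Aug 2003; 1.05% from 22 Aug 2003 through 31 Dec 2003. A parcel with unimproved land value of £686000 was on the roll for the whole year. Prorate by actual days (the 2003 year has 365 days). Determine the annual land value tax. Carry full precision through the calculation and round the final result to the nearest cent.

£15497.02

1 Jan – 1 Jun 2003: 152 days at 3.9% → £686000 × 3.9% × 152/365 = £11141.3918
2 Jun – 21 Aug 2003: 81 days at 1.15% → £686000 × 1.15% × 81/365 = £1750.7096
22 Aug – 31 Dec 2003: 132 days at 1.05% → £686000 × 1.05% × 132/365 = £2604.9205
Total = £15497.0219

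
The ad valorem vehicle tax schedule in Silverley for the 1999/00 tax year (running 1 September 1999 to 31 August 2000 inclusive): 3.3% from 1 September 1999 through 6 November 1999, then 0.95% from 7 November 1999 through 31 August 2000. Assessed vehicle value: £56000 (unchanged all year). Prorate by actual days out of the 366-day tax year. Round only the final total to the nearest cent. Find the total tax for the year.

1 September – 6 November 1999: 67 days at 3.3% → £56000 × 3.3% × 67/366 = £338.2951
7 November 1999 – 31 August 2000: 299 days at 0.95% → £56000 × 0.95% × 299/366 = £434.6120
Total = £772.9071

£772.91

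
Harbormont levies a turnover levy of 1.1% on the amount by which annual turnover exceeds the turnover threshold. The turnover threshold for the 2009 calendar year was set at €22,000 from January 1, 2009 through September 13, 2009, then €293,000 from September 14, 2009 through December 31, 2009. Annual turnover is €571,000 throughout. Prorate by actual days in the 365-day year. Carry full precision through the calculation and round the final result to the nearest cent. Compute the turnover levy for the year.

€5,148.78

January 1 – September 13, 2009: 256 days, exemption €22,000 → (€571,000 − €22,000) × 1.1% × 256/365 = €4,235.5726
September 14 – December 31, 2009: 109 days, exemption €293,000 → (€571,000 − €293,000) × 1.1% × 109/365 = €913.2110
Total = €5,148.7836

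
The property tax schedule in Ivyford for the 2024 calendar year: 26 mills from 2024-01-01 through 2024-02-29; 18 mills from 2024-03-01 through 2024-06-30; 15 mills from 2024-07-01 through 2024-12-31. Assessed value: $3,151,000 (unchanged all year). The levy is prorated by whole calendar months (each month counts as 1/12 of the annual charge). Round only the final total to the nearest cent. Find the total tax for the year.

2024-01-01 to 2024-02-29: 2 months at 26 mills → $3,151,000 × 2.6% × 2/12 = $13,654.3333
2024-03-01 to 2024-06-30: 4 months at 18 mills → $3,151,000 × 1.8% × 4/12 = $18,906.0000
2024-07-01 to 2024-12-31: 6 months at 15 mills → $3,151,000 × 1.5% × 6/12 = $23,632.5000
Total = $56,192.8333

$56,192.83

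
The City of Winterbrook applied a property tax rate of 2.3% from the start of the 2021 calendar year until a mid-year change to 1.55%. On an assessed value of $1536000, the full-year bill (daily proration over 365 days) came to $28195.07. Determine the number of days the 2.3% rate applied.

139 days

Let d = days at the first rate; then 365 − d days at the second rate.
$1536000 × [2.3%·d + 1.55%·(365−d)] / 365 = $28195.07
Solving gives d = 139, so the new rate took effect on 20 May 2021.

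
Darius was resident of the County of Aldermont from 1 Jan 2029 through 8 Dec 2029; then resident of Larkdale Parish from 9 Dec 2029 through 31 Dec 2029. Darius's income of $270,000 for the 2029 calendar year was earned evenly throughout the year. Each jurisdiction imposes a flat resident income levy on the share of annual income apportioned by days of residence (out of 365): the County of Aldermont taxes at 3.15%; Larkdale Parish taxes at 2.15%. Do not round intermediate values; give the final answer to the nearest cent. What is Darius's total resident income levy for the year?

$8,334.86

The County of Aldermont, 1 Jan – 8 Dec 2029: 342 days → $270,000 × 3.15% × 342/365 = $7,969.0685
Larkdale Parish, 9 Dec – 31 Dec 2029: 23 days → $270,000 × 2.15% × 23/365 = $365.7945
Total = $8,334.8630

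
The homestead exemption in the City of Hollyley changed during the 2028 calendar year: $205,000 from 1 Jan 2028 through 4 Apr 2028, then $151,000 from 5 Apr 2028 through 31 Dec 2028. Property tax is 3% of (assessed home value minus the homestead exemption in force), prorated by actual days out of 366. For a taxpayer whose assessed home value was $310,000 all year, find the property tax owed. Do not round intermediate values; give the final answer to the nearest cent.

1 Jan – 4 Apr 2028: 95 days, exemption $205,000 → ($310,000 − $205,000) × 3% × 95/366 = $817.6230
5 Apr – 31 Dec 2028: 271 days, exemption $151,000 → ($310,000 − $151,000) × 3% × 271/366 = $3,531.8852
Total = $4,349.5082

$4,349.51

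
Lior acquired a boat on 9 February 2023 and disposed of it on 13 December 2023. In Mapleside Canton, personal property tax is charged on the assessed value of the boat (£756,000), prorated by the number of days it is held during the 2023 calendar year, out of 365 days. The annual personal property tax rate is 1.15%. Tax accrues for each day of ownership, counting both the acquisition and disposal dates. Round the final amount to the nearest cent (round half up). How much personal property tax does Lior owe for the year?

Days held (9 February – 13 December 2023): 308 out of 365
Tax = £756,000 × 1.15% × 308/365 = £7,336.3068

£7,336.31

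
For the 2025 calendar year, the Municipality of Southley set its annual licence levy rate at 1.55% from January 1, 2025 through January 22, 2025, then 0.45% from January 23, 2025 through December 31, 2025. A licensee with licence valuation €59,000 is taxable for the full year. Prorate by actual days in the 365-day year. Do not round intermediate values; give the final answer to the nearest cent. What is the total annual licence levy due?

January 1 – January 22, 2025: 22 days at 1.55% → €59,000 × 1.55% × 22/365 = €55.1205
January 23 – December 31, 2025: 343 days at 0.45% → €59,000 × 0.45% × 343/365 = €249.4973
Total = €304.6178

€304.62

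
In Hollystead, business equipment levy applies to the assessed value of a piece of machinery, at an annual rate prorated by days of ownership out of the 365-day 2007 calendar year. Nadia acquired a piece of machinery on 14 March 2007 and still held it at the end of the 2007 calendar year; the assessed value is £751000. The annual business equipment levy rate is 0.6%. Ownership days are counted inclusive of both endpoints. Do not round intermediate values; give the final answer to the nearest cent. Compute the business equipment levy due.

Days held (14 March – 31 December 2007): 293 out of 365
Tax = £751000 × 0.6% × 293/365 = £3617.1452

£3617.15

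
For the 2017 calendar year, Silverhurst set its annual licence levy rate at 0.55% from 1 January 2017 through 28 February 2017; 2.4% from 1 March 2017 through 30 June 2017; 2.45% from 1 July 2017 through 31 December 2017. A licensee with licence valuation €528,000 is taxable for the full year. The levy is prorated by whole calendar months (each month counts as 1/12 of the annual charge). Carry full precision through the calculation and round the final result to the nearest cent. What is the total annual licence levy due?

€11,176.00

1 January – 28 February 2017: 2 months at 0.55% → €528,000 × 0.55% × 2/12 = €484.0000
1 March – 30 June 2017: 4 months at 2.4% → €528,000 × 2.4% × 4/12 = €4,224.0000
1 July – 31 December 2017: 6 months at 2.45% → €528,000 × 2.45% × 6/12 = €6,468.0000
Total = €11,176.0000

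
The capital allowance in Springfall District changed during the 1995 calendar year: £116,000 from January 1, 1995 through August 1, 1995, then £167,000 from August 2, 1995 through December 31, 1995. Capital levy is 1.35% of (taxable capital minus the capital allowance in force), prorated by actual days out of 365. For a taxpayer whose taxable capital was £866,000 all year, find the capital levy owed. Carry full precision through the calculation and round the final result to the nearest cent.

£9,838.28

January 1 – August 1, 1995: 213 days, exemption £116,000 → (£866,000 − £116,000) × 1.35% × 213/365 = £5,908.5616
August 2 – December 31, 1995: 152 days, exemption £167,000 → (£866,000 − £167,000) × 1.35% × 152/365 = £3,929.7205
Total = £9,838.2822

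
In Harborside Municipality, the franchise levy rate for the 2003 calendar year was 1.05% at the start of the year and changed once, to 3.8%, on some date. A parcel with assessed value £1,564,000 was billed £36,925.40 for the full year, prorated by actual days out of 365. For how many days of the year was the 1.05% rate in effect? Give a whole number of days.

Let d = days at the first rate; then 365 − d days at the second rate.
£1,564,000 × [1.05%·d + 3.8%·(365−d)] / 365 = £36,925.40
Solving gives d = 191, so the new rate took effect on 11 Jul 2003.

191 days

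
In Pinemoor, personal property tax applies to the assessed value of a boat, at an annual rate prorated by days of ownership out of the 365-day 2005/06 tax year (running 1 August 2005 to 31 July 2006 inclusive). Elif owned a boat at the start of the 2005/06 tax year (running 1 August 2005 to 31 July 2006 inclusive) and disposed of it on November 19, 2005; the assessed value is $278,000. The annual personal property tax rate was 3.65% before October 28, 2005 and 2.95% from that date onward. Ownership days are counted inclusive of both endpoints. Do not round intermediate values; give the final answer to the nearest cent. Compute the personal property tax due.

$2,963.18

August 1 – October 27, 2005: 88 days at 3.65% → $278,000 × 3.65% × 88/365 = $2,446.4000
October 28 – November 19, 2005: 23 days at 2.95% → $278,000 × 2.95% × 23/365 = $516.7753
Total = $2,963.1753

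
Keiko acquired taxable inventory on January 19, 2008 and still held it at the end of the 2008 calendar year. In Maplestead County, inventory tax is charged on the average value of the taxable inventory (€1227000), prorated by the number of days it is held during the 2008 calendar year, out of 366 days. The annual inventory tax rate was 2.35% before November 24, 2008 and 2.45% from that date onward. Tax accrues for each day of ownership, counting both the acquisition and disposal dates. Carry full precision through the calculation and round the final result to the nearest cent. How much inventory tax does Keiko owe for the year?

€27543.80

January 19 – November 23, 2008: 310 days at 2.35% → €1227000 × 2.35% × 310/366 = €24422.6639
November 24 – December 31, 2008: 38 days at 2.45% → €1227000 × 2.45% × 38/366 = €3121.1393
Total = €27543.8033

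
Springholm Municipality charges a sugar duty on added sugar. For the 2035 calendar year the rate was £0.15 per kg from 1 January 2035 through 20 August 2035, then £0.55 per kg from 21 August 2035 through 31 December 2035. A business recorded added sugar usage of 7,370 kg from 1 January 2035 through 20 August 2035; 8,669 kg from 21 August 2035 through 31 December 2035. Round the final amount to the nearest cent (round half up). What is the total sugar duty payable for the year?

£5,873.45

1 January – 20 August 2035: 7,370 kg at £0.15/kg → £1,105.50
21 August – 31 December 2035: 8,669 kg at £0.55/kg → £4,767.95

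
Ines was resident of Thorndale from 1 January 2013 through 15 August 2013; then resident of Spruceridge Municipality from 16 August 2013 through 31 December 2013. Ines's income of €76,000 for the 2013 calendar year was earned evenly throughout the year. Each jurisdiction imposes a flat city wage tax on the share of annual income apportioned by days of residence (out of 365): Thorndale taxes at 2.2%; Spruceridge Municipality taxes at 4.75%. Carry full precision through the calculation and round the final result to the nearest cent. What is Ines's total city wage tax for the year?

€2,404.72

Thorndale, 1 January – 15 August 2013: 227 days → €76,000 × 2.2% × 227/365 = €1,039.8466
Spruceridge Municipality, 16 August – 31 December 2013: 138 days → €76,000 × 4.75% × 138/365 = €1,364.8767
Total = €2,404.7233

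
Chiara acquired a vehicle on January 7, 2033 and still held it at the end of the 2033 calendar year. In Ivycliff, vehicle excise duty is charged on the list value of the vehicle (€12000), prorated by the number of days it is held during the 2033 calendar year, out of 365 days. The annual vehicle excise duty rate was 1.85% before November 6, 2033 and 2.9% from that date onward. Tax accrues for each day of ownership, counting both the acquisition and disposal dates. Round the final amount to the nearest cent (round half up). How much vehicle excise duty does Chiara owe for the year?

January 7 – November 5, 2033: 303 days at 1.85% → €12000 × 1.85% × 303/365 = €184.2904
November 6 – December 31, 2033: 56 days at 2.9% → €12000 × 2.9% × 56/365 = €53.3918
Total = €237.6822

€237.68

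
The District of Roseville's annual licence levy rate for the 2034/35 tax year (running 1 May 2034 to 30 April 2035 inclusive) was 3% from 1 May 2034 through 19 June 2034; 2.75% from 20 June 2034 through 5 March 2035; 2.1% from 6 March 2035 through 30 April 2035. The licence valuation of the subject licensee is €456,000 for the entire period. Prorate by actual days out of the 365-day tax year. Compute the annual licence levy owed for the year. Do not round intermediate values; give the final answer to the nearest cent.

€12,241.41

1 May – 19 June 2034: 50 days at 3% → €456,000 × 3% × 50/365 = €1,873.9726
20 June 2034 – 5 March 2035: 259 days at 2.75% → €456,000 × 2.75% × 259/365 = €8,898.2466
6 March – 30 April 2035: 56 days at 2.1% → €456,000 × 2.1% × 56/365 = €1,469.1945
Total = €12,241.4137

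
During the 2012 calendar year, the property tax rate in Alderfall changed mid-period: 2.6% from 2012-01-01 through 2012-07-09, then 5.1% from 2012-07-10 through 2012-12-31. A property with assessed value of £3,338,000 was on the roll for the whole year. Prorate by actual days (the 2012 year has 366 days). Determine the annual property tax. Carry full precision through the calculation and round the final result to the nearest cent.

£126,688.96

2012-01-01 to 2012-07-09: 191 days at 2.6% → £3,338,000 × 2.6% × 191/366 = £45,291.0055
2012-07-10 to 2012-12-31: 175 days at 5.1% → £3,338,000 × 5.1% × 175/366 = £81,397.9508
Total = £126,688.9563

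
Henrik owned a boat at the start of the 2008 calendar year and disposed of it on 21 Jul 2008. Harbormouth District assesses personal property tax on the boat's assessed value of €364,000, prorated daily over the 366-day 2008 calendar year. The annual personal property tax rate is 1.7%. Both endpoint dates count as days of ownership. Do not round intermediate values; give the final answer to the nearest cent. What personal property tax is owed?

Days held (1 Jan – 21 Jul 2008): 203 out of 366
Tax = €364,000 × 1.7% × 203/366 = €3,432.1421

€3,432.14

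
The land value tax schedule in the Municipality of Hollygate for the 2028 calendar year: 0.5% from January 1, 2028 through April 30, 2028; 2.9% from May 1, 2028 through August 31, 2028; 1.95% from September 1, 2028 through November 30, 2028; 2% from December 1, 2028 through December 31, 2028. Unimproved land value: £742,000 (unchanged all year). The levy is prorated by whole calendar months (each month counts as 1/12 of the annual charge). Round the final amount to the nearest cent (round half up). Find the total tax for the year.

£13,263.25

January 1 – April 30, 2028: 4 months at 0.5% → £742,000 × 0.5% × 4/12 = £1,236.6667
May 1 – August 31, 2028: 4 months at 2.9% → £742,000 × 2.9% × 4/12 = £7,172.6667
September 1 – November 30, 2028: 3 months at 1.95% → £742,000 × 1.95% × 3/12 = £3,617.2500
December 1 – December 31, 2028: 1 month at 2% → £742,000 × 2% × 1/12 = £1,236.6667
Total = £13,263.2500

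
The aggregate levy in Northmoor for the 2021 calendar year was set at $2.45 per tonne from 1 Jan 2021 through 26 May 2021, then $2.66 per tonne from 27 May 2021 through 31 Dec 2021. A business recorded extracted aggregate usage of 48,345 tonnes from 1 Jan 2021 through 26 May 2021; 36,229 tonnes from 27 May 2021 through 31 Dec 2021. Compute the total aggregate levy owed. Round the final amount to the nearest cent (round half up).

1 Jan – 26 May 2021: 48,345 tonnes at $2.45/tonne → $118,445.25
27 May – 31 Dec 2021: 36,229 tonnes at $2.66/tonne → $96,369.14

$214,814.39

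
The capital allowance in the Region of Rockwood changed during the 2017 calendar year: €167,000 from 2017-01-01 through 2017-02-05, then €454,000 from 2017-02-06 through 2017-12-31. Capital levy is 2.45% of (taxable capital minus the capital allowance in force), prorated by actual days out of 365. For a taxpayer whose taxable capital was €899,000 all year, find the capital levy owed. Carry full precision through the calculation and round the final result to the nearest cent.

2017-01-01 to 2017-02-05: 36 days, exemption €167,000 → (€899,000 − €167,000) × 2.45% × 36/365 = €1,768.8329
2017-02-06 to 2017-12-31: 329 days, exemption €454,000 → (€899,000 − €454,000) × 2.45% × 329/365 = €9,827.1849
Total = €11,596.0178

€11,596.02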